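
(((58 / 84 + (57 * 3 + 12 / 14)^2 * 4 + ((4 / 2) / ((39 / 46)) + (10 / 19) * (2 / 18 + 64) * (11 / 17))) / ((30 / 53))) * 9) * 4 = 23194069722431 / 3086265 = 7515255.40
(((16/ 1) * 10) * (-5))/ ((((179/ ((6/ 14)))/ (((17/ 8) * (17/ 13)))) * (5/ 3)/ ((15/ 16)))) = -195075/ 65156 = -2.99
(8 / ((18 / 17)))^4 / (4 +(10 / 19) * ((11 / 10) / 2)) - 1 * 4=808214516 / 1069443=755.73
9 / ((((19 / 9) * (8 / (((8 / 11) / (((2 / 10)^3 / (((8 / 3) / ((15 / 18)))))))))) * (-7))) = -32400 / 1463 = -22.15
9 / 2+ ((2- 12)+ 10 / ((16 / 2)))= -17 / 4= -4.25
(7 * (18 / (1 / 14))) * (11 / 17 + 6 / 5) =3258.21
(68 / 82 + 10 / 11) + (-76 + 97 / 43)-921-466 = -28294500 / 19393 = -1459.01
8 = 8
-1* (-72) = 72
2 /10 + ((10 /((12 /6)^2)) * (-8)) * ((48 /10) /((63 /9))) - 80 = -93.51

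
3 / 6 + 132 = 265 / 2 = 132.50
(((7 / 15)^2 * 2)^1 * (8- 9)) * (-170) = 3332 / 45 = 74.04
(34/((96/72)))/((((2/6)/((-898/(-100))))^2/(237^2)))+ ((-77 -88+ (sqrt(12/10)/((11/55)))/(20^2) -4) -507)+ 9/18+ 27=sqrt(30)/400+ 5197587252671/5000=1039517450.55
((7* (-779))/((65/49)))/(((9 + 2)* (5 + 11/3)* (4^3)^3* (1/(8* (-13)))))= 801591/46858240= 0.02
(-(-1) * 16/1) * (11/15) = 176/15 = 11.73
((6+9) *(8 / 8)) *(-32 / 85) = -96 / 17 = -5.65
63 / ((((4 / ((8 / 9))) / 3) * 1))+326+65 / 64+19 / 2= 24225 / 64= 378.52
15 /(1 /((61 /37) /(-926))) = -915 /34262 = -0.03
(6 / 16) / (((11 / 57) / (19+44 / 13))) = 49761 / 1144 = 43.50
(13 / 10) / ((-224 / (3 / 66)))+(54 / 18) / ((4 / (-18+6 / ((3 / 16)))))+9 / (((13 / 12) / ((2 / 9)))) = 7909271 / 640640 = 12.35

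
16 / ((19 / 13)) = 208 / 19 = 10.95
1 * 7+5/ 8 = 61/ 8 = 7.62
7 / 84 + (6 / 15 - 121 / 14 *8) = -28837 / 420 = -68.66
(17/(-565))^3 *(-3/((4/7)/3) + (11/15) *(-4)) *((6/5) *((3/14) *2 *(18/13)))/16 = 148701771/6565181350000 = 0.00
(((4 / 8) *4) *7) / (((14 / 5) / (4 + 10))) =70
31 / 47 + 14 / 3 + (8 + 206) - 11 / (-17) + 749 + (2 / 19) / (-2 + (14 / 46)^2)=44524584533 / 45952887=968.92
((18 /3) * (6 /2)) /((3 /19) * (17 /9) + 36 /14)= 7182 /1145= 6.27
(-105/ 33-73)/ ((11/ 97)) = -81286/ 121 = -671.79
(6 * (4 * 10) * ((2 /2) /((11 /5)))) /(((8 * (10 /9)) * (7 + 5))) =45 /44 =1.02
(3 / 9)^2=1 / 9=0.11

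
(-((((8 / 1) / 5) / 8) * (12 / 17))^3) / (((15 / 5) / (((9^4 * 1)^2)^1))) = -24794911296 / 614125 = -40374.37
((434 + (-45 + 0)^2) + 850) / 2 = 3309 / 2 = 1654.50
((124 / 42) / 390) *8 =248 / 4095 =0.06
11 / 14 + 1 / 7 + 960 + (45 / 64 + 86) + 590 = 733659 / 448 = 1637.63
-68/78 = -34/39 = -0.87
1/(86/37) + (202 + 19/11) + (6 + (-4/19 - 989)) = -14002699/17974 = -779.05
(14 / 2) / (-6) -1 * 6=-43 / 6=-7.17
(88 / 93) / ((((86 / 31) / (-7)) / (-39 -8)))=14476 / 129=112.22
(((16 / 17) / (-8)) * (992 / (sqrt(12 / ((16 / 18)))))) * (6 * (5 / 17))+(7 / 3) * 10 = 70 / 3 - 19840 * sqrt(6) / 867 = -32.72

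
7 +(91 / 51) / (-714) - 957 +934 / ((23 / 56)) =1324.08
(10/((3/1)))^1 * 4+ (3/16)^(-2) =376/9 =41.78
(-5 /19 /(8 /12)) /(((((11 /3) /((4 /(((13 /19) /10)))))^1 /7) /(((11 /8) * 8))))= -6300 /13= -484.62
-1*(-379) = 379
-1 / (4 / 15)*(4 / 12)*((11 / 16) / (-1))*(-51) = -2805 / 64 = -43.83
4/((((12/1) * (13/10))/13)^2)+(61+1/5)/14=2252/315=7.15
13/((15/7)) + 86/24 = 193/20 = 9.65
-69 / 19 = -3.63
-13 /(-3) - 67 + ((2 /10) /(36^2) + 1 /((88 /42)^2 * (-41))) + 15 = -383131831 /8036820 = -47.67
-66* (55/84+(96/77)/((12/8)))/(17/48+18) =-32952/6167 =-5.34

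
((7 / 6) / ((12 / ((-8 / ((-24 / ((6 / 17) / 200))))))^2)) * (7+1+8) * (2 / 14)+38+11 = 7646940001 / 156060000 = 49.00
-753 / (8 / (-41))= 30873 / 8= 3859.12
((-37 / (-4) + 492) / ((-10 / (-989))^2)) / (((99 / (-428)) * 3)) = -41968237747 / 5940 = -7065359.89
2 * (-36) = -72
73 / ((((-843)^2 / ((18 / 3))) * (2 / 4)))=0.00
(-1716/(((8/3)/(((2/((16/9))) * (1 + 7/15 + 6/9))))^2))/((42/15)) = -34749/70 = -496.41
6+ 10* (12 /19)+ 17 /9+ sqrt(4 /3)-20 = -991 /171+ 2* sqrt(3) /3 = -4.64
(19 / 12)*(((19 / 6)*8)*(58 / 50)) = 10469 / 225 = 46.53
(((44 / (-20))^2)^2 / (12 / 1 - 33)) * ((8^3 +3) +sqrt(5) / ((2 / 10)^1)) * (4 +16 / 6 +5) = -1508023 / 225 - 14641 * sqrt(5) / 225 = -6847.83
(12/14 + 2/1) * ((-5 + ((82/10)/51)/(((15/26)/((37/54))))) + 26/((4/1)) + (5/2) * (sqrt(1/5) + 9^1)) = 10 * sqrt(5)/7 + 1427612/20655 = 72.31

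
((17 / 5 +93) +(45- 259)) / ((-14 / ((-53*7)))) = -15582 / 5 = -3116.40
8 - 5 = 3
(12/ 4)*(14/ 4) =21/ 2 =10.50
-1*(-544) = 544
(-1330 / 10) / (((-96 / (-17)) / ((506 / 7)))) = -81719 / 48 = -1702.48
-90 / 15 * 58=-348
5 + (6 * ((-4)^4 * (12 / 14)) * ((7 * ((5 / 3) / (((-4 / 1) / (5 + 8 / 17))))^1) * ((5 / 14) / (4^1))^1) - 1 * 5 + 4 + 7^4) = 529.37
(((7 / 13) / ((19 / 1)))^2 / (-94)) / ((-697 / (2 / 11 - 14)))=-196 / 1157080639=-0.00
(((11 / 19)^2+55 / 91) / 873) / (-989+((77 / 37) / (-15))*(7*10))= -1142042 / 1059753122337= -0.00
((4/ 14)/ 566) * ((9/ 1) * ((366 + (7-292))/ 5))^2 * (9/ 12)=1594323/ 198100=8.05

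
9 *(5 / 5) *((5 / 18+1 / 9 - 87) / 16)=-1559 / 32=-48.72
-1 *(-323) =323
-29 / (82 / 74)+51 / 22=-21515 / 902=-23.85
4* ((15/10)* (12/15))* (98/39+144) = 45712/65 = 703.26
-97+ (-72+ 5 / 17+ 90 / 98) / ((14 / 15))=-1007852 / 5831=-172.84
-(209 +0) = -209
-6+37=31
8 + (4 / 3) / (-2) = 22 / 3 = 7.33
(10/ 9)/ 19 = 10/ 171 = 0.06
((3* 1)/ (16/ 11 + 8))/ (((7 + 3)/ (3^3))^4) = 17537553/ 1040000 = 16.86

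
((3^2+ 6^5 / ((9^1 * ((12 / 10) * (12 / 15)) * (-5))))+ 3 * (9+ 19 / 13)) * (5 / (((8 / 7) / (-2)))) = 63525 / 52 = 1221.63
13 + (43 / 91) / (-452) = 534673 / 41132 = 13.00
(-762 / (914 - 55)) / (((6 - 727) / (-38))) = -28956 / 619339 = -0.05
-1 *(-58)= 58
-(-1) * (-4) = -4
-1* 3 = -3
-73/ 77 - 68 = -5309/ 77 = -68.95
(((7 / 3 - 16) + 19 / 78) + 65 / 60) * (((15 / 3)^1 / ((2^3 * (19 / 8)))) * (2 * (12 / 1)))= -19250 / 247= -77.94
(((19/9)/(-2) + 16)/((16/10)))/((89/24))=1345/534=2.52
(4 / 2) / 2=1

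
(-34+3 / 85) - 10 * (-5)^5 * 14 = 37184613 / 85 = 437466.04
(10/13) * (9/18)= 5/13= 0.38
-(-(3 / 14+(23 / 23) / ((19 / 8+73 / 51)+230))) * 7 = 1.53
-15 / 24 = -5 / 8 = -0.62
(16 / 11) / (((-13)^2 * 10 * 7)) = 0.00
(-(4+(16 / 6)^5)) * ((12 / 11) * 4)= -539840 / 891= -605.88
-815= -815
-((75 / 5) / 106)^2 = -0.02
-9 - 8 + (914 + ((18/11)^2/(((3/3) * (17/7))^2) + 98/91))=408469463/454597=898.53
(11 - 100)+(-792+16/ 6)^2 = 5606623/ 9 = 622958.11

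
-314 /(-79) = 3.97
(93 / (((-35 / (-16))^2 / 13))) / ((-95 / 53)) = -16403712 / 116375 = -140.96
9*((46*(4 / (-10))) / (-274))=414 / 685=0.60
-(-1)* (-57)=-57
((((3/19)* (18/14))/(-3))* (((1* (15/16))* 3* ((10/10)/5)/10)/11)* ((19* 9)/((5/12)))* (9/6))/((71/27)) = -0.08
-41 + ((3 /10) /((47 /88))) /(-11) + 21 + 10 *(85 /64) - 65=-71.77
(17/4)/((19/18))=153/38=4.03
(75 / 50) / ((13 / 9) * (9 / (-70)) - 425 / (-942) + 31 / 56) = 197820 / 108013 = 1.83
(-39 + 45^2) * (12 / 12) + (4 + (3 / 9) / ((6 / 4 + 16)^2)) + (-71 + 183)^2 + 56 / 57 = 338301742 / 23275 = 14534.98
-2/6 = -1/3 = -0.33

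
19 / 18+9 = 181 / 18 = 10.06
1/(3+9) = 1/12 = 0.08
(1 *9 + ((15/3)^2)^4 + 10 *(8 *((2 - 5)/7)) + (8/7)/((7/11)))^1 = 19139474/49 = 390601.51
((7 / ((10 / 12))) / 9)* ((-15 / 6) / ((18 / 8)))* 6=-56 / 9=-6.22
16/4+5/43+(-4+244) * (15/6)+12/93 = 805459/1333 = 604.25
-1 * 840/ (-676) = 210/ 169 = 1.24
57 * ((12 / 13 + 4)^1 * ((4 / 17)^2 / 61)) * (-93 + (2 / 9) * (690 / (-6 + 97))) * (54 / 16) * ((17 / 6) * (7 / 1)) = -272822976 / 175253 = -1556.74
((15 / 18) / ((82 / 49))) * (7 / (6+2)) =1715 / 3936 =0.44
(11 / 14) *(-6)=-33 / 7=-4.71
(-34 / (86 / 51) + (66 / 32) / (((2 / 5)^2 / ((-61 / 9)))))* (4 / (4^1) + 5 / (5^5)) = -277877957 / 2580000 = -107.70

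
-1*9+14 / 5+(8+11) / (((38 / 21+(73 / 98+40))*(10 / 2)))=-76451 / 12511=-6.11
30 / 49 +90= 4440 / 49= 90.61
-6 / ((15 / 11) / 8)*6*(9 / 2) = -4752 / 5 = -950.40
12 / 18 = 2 / 3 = 0.67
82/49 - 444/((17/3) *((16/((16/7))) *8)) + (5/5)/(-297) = 134063/494802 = 0.27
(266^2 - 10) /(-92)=-35373 /46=-768.98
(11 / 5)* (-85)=-187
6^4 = 1296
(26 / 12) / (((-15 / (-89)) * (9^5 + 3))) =1157 / 5314680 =0.00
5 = 5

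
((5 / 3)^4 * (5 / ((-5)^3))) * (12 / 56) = -25 / 378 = -0.07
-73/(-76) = 73/76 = 0.96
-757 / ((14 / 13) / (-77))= 108251 / 2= 54125.50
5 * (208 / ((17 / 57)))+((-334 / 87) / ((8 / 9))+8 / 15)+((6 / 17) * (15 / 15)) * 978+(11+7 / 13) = 1476629033 / 384540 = 3839.99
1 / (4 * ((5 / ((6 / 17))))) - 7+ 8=1.02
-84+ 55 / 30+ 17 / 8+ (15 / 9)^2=-77.26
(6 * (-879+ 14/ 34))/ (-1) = 89616/ 17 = 5271.53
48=48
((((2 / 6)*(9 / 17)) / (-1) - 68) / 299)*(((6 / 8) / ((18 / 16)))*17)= -2318 / 897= -2.58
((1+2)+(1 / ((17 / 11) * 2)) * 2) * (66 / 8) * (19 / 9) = 63.52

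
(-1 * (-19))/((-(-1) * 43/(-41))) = -779/43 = -18.12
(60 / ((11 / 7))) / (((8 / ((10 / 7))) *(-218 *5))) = -15 / 2398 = -0.01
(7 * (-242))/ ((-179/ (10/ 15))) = 3388/ 537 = 6.31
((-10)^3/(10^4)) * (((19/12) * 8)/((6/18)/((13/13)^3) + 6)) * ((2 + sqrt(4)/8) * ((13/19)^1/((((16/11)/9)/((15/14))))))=-34749/17024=-2.04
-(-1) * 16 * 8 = 128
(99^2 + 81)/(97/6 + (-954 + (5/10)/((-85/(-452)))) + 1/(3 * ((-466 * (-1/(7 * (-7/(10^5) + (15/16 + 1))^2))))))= -2348556120000000000/222249107174344169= -10.57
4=4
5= 5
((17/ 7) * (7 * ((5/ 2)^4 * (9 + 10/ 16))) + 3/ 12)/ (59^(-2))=2848004517/ 128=22250035.29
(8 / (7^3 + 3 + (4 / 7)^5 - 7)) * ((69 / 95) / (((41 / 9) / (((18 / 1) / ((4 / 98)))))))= 36822254616 / 22196035315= 1.66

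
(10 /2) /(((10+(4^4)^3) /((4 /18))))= 5 /75497517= 0.00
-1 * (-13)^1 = 13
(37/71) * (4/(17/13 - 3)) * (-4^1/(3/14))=53872/2343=22.99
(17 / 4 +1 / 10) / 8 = 0.54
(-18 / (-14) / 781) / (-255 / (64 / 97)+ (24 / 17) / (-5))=-5440 / 1278069793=-0.00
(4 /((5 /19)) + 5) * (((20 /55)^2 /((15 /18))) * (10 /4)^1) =4848 /605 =8.01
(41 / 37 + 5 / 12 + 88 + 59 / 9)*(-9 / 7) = -127979 / 1036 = -123.53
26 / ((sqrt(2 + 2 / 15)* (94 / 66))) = 429* sqrt(30) / 188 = 12.50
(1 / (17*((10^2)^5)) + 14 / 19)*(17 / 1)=12.53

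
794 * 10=7940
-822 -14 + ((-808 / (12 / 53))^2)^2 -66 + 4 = 162189949024856.27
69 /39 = 23 /13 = 1.77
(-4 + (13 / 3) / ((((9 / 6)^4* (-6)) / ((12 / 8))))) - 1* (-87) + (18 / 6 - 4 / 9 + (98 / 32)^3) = 113531555 / 995328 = 114.06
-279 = -279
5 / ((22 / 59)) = 295 / 22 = 13.41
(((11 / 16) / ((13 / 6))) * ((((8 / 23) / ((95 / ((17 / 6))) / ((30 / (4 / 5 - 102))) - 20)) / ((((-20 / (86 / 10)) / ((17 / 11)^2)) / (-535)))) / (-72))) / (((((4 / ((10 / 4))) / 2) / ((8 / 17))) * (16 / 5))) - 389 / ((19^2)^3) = 1552792677984233 / 1344506399322797568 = 0.00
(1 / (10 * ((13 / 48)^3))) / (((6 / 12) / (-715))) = -1216512 / 169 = -7198.30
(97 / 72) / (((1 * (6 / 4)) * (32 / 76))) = 1843 / 864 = 2.13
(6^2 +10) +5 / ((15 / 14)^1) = 152 / 3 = 50.67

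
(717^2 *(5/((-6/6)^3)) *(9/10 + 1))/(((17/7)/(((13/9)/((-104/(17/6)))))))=79136.39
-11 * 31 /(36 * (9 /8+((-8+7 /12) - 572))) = 682 /41637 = 0.02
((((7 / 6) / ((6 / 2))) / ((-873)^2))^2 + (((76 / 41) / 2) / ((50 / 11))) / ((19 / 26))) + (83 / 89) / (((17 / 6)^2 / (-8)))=-3226632134196457642271 / 4961508044189175368100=-0.65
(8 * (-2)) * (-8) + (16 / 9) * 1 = 129.78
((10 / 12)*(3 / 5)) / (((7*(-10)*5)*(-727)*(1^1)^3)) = 1 / 508900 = 0.00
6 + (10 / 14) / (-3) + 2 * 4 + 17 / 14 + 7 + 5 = 1133 / 42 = 26.98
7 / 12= 0.58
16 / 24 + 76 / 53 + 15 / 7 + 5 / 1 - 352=-381488 / 1113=-342.76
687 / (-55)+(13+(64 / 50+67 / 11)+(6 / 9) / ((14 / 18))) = 1529 / 175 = 8.74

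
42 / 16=21 / 8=2.62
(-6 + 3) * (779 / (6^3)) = -779 / 72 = -10.82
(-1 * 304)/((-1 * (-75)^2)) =304/5625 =0.05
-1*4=-4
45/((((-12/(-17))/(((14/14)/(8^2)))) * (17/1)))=15/256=0.06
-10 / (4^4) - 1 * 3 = -389 / 128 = -3.04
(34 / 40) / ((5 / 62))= 527 / 50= 10.54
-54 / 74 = -27 / 37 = -0.73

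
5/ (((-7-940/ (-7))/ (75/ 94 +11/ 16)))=39095/ 670032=0.06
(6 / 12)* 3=3 / 2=1.50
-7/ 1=-7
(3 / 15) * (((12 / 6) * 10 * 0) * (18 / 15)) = 0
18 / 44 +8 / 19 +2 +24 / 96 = 2575 / 836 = 3.08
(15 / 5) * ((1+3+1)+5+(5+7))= 66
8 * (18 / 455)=144 / 455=0.32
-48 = -48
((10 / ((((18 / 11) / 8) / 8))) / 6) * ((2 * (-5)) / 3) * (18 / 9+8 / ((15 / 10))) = -1593.42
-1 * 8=-8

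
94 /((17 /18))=1692 /17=99.53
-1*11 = -11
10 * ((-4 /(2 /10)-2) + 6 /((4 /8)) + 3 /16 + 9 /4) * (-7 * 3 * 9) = 114345 /8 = 14293.12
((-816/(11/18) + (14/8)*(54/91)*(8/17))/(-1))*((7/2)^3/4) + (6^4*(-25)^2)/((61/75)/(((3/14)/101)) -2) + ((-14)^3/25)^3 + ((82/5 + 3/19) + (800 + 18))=-8506810039047859757/6518422625000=-1305041.19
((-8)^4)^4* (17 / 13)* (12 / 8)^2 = 10766417859182592 / 13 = 828185989167891.69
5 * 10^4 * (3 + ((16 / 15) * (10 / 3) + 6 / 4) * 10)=24100000 / 9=2677777.78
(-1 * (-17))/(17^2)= 1/17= 0.06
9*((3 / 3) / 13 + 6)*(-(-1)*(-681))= -484191 / 13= -37245.46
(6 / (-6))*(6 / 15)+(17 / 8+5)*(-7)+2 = -1931 / 40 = -48.28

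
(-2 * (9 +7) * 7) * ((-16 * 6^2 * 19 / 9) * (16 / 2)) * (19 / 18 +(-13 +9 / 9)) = -214638592 / 9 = -23848732.44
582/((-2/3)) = -873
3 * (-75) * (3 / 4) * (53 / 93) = -11925 / 124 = -96.17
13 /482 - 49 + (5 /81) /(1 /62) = -1762585 /39042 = -45.15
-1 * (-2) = 2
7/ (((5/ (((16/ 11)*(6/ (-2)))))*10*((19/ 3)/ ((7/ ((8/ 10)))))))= -882/ 1045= -0.84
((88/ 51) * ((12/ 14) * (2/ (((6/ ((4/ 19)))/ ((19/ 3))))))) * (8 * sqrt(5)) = 5632 * sqrt(5)/ 1071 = 11.76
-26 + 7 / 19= -487 / 19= -25.63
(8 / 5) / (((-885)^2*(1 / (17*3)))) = 136 / 1305375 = 0.00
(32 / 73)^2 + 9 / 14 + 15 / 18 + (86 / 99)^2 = 885851689 / 365606703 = 2.42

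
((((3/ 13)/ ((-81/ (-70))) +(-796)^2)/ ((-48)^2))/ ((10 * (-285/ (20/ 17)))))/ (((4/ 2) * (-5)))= 111199643/ 9795427200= 0.01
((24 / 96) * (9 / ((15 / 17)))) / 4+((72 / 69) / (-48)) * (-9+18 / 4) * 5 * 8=8373 / 1840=4.55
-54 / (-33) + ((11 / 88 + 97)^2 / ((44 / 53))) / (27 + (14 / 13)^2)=5429530125 / 13401344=405.15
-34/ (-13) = 34/ 13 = 2.62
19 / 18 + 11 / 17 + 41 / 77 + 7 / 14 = 32222 / 11781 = 2.74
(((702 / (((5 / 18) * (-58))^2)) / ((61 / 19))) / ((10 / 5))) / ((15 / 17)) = 3061071 / 6412625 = 0.48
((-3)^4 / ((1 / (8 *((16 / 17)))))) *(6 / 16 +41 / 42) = 98064 / 119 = 824.07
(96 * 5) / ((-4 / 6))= -720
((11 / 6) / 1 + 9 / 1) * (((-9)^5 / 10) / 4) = -15992.44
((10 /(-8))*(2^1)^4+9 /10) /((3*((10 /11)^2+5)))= -23111 /21150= -1.09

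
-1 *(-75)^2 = -5625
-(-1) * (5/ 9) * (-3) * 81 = -135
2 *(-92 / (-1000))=23 / 125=0.18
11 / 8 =1.38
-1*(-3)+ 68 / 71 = 3.96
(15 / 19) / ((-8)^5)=-15 / 622592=-0.00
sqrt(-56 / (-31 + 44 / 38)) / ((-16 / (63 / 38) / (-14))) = 1.99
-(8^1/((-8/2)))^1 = 2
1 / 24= 0.04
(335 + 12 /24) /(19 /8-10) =-44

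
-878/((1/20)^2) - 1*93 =-351293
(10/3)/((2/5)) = 25/3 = 8.33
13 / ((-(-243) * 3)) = 13 / 729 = 0.02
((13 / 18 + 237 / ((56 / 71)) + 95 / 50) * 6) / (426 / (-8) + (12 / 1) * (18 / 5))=-763823 / 4221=-180.96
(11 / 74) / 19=11 / 1406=0.01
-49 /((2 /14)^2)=-2401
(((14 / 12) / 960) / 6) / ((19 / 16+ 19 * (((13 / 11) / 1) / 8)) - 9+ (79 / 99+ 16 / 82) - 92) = -3157 / 1496505840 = -0.00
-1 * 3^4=-81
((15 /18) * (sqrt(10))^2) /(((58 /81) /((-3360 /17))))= -1134000 /493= -2300.20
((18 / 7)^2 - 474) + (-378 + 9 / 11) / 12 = -1075455 / 2156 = -498.82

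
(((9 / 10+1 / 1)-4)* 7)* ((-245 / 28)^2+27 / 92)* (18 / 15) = -12472803 / 9200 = -1355.74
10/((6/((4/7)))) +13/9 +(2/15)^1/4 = 1531/630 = 2.43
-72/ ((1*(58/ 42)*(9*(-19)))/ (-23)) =-3864/ 551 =-7.01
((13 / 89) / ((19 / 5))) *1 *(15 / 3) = 0.19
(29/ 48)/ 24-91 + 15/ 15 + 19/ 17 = -1740179/ 19584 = -88.86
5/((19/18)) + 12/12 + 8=261/19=13.74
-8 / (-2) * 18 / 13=72 / 13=5.54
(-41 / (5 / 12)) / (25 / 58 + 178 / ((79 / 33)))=-2254344 / 1713335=-1.32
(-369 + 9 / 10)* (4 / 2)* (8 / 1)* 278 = -8186544 / 5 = -1637308.80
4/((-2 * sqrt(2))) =-sqrt(2) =-1.41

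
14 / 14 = 1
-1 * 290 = -290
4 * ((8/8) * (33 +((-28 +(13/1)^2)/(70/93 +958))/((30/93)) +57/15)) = 6643771/44582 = 149.02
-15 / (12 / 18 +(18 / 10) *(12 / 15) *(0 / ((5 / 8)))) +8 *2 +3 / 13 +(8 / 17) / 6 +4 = -2905 / 1326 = -2.19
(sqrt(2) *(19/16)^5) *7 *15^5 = 13162013746875 *sqrt(2)/1048576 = 17751596.78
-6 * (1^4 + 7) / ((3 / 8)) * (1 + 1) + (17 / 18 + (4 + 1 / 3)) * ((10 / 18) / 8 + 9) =-269741 / 1296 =-208.13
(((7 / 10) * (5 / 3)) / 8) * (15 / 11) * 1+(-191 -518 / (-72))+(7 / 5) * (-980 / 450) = -7391561 / 39600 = -186.66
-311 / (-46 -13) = 5.27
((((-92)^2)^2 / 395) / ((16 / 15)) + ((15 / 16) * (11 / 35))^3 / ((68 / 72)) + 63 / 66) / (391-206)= 1764496363397997 / 1919837624320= 919.09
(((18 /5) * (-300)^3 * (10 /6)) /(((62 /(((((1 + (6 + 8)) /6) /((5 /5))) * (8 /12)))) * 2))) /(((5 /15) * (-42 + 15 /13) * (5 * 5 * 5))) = 2340000 /1829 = 1279.39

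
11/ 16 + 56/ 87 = 1853/ 1392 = 1.33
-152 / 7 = -21.71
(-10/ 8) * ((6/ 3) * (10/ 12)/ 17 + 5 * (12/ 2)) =-7675/ 204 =-37.62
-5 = -5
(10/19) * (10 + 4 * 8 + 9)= 510/19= 26.84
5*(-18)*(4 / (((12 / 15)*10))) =-45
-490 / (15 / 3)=-98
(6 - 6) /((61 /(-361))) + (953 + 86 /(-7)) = 6585 /7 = 940.71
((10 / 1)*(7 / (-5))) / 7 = -2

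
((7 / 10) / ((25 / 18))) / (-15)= -21 / 625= -0.03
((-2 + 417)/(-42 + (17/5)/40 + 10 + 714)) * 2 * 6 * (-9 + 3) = -5976000/136417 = -43.81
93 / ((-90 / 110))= -341 / 3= -113.67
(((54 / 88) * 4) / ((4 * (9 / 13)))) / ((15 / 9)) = 0.53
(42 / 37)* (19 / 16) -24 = -6705 / 296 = -22.65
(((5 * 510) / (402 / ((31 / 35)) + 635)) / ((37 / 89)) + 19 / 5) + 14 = 29266493 / 1248935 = 23.43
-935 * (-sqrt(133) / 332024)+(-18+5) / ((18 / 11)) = -7.91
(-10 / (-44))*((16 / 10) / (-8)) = -1 / 22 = -0.05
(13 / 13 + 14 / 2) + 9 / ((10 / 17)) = 233 / 10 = 23.30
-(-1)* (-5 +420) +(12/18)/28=17431/42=415.02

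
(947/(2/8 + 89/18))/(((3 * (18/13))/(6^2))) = 295464/187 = 1580.02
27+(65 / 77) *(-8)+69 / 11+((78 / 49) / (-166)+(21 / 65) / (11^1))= 26.54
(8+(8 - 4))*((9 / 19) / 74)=54 / 703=0.08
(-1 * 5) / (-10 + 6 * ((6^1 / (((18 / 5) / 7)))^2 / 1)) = -3 / 484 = -0.01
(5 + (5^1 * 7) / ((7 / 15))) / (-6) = -40 / 3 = -13.33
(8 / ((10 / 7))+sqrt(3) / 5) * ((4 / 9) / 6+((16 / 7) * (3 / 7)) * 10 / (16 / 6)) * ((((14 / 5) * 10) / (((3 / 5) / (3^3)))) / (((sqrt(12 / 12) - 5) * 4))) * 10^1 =-49580 / 3 - 12395 * sqrt(3) / 21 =-17548.99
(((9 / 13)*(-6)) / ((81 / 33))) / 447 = -22 / 5811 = -0.00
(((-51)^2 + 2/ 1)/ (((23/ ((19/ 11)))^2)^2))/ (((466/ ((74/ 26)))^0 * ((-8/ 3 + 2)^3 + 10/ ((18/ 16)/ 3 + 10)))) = 0.12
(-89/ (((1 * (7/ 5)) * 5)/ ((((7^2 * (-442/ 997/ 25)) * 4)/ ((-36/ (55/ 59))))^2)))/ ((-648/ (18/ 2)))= 0.00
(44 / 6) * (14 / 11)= 28 / 3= 9.33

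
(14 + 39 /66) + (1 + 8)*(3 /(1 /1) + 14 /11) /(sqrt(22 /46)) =321 /22 + 423*sqrt(253) /121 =70.20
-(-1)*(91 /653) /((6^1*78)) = 7 /23508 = 0.00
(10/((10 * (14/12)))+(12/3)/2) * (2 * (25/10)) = 100/7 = 14.29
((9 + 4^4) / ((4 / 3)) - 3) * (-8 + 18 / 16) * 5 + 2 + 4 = -215133 / 32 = -6722.91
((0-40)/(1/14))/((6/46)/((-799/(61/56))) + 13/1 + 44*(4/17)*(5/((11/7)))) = -576302720/47278433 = -12.19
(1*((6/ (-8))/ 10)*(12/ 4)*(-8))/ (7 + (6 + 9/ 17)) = 153/ 1150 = 0.13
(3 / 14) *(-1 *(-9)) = 27 / 14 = 1.93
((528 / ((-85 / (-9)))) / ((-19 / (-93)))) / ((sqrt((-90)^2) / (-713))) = -17505576 / 8075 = -2167.87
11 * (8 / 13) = 88 / 13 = 6.77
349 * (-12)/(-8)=1047/2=523.50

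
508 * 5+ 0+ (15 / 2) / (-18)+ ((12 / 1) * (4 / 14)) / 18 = 213341 / 84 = 2539.77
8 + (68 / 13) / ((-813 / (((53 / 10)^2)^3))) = -134.60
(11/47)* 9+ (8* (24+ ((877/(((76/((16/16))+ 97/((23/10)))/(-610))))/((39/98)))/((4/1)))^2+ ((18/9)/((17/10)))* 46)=142778410655502150905/2244475694799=63613257.65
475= 475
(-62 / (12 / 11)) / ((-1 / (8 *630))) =286440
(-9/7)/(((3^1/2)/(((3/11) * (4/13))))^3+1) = -4608/20473033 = -0.00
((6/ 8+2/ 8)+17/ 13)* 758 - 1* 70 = 21830/ 13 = 1679.23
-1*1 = -1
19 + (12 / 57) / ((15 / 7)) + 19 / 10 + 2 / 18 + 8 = 49777 / 1710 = 29.11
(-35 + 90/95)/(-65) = 647/1235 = 0.52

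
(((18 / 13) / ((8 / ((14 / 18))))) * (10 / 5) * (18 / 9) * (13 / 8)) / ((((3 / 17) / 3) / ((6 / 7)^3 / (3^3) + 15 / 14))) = 12767 / 784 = 16.28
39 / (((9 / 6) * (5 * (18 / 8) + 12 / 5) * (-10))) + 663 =13919 / 21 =662.81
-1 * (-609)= 609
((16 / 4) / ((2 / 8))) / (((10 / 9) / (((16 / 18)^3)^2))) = 7.10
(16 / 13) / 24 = 2 / 39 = 0.05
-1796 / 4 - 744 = -1193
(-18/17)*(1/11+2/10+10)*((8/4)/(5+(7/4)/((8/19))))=-652032/273955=-2.38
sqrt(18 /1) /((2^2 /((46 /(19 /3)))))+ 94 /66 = 47 /33+ 207 * sqrt(2) /38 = 9.13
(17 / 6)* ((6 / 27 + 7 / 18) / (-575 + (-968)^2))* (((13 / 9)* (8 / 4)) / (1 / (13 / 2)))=31603 / 910228428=0.00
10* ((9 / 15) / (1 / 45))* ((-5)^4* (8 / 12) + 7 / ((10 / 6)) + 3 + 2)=114984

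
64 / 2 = 32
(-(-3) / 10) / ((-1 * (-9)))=1 / 30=0.03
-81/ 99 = -9/ 11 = -0.82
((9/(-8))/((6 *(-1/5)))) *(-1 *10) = -75/8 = -9.38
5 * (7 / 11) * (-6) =-210 / 11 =-19.09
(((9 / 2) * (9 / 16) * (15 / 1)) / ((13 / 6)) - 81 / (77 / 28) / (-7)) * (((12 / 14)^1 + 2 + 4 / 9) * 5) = 193365 / 539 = 358.75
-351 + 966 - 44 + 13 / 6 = 3439 / 6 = 573.17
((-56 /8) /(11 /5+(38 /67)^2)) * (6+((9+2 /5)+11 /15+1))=-8075711 /169797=-47.56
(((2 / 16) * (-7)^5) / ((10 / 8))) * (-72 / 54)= 33614 / 15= 2240.93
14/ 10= 7/ 5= 1.40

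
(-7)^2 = 49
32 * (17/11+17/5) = 8704/55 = 158.25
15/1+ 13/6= 103/6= 17.17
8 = 8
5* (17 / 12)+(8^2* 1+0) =853 / 12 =71.08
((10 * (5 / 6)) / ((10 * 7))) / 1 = 5 / 42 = 0.12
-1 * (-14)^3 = 2744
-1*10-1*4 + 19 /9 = -107 /9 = -11.89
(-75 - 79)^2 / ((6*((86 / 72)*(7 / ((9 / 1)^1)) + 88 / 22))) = 1280664 / 1597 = 801.92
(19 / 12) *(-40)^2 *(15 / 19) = 2000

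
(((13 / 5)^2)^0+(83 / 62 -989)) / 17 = -61173 / 1054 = -58.04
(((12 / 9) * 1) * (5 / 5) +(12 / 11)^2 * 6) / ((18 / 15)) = 7690 / 1089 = 7.06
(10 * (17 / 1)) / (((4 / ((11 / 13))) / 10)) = 4675 / 13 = 359.62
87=87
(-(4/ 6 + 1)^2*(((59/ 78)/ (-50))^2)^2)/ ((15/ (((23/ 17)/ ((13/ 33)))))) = -3065692333/ 92028682980000000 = -0.00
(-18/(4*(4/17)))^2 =23409/64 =365.77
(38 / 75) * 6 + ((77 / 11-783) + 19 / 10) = -38553 / 50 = -771.06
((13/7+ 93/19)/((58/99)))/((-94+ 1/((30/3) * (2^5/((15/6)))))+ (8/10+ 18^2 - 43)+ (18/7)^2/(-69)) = 0.06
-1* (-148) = 148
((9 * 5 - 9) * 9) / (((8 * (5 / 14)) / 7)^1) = 3969 / 5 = 793.80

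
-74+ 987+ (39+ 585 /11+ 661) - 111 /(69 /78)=389798 /253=1540.70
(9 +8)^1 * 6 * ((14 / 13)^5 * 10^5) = 5485804800000 / 371293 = 14774867.29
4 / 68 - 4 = -67 / 17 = -3.94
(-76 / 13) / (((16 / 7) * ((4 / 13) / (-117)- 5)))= 2223 / 4348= 0.51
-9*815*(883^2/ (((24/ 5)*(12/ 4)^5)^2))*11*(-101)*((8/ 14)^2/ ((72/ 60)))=88247637548125/ 69441624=1270817.59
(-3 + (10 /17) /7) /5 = -347 /595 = -0.58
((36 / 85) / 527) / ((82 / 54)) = 972 / 1836595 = 0.00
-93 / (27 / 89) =-2759 / 9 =-306.56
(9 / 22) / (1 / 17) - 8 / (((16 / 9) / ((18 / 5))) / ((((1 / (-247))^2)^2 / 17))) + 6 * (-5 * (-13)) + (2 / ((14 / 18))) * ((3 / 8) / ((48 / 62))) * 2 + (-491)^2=94123791946206283673 / 389778111042320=241480.45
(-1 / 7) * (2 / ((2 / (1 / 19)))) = -1 / 133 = -0.01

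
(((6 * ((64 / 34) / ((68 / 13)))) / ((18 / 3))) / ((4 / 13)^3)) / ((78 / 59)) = 129623 / 13872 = 9.34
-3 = -3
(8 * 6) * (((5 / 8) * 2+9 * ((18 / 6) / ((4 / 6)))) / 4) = 501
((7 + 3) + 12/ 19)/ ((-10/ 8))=-808/ 95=-8.51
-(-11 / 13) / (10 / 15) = 33 / 26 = 1.27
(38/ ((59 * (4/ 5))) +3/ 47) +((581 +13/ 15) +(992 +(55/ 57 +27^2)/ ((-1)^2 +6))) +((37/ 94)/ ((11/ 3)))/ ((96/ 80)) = 19462749723/ 11591140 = 1679.11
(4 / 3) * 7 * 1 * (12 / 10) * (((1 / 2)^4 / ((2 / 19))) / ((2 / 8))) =133 / 5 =26.60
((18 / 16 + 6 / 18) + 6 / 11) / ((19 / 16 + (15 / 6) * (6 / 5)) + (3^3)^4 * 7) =1058 / 1964208147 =0.00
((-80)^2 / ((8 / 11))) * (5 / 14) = 3142.86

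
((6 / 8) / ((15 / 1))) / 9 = 1 / 180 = 0.01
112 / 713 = 0.16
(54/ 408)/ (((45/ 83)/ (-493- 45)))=-22327/ 170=-131.34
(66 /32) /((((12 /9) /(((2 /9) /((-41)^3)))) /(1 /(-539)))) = 1 /108068128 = 0.00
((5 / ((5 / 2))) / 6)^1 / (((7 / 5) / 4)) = 20 / 21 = 0.95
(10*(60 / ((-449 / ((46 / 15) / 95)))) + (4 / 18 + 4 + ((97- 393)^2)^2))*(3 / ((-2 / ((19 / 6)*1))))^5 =-38405524802069258945 / 2068992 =-18562432721861.30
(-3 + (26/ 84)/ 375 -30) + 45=189013/ 15750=12.00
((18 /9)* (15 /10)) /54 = 1 /18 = 0.06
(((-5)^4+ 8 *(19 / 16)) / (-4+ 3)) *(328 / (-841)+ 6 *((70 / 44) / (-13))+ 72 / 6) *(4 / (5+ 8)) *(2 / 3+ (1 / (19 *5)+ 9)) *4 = -82189.39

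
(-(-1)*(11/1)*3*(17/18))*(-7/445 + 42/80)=339031/21360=15.87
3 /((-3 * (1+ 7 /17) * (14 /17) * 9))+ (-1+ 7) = 17855 /3024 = 5.90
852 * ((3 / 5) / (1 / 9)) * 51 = 1173204 / 5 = 234640.80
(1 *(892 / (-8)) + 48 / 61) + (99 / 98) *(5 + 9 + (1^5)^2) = -285629 / 2989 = -95.56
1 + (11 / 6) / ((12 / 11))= 193 / 72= 2.68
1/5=0.20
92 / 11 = 8.36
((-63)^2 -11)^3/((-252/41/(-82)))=52115281433036/63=827226689413.27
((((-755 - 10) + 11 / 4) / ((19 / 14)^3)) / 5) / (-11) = 5.54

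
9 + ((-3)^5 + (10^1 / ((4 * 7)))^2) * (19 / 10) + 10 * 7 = -749617 / 1960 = -382.46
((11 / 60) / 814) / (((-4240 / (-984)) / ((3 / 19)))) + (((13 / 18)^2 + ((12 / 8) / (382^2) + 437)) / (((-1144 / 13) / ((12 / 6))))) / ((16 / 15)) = -48170602371320723 / 5167307993126400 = -9.32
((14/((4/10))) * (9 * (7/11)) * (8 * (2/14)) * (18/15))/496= 189/341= 0.55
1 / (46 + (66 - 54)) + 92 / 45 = 5381 / 2610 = 2.06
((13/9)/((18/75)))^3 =34328125/157464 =218.01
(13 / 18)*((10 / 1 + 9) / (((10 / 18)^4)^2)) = 1181393343 / 781250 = 1512.18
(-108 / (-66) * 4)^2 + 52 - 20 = 9056 / 121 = 74.84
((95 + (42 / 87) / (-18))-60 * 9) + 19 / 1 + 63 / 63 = -110932 / 261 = -425.03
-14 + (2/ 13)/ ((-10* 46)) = -41861/ 2990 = -14.00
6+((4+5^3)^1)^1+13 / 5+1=693 / 5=138.60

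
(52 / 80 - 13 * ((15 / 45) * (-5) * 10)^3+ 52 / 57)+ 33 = 617854609 / 10260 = 60219.75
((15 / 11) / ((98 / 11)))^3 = 3375 / 941192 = 0.00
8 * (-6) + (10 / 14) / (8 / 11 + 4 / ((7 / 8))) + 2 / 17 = -19481 / 408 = -47.75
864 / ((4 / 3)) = 648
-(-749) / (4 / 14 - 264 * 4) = -0.71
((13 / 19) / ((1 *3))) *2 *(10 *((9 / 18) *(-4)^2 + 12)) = 91.23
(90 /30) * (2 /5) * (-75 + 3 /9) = -448 /5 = -89.60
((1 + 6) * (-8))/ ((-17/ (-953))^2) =-50859704/ 289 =-175985.13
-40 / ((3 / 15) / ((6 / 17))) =-1200 / 17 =-70.59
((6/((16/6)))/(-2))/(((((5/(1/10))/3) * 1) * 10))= -27/4000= -0.01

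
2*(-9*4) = -72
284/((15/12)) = 1136/5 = 227.20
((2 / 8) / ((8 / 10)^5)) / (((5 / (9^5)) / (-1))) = -36905625 / 4096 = -9010.16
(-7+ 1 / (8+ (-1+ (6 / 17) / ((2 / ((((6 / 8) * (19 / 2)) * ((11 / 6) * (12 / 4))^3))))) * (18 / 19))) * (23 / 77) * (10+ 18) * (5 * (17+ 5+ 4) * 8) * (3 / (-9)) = 283955257664 / 14000613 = 20281.63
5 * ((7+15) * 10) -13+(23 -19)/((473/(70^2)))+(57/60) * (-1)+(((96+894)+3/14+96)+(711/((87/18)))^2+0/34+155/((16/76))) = 342351863394/13922755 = 24589.38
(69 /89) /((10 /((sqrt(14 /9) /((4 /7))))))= 161 * sqrt(14) /3560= 0.17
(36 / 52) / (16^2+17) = 3 / 1183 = 0.00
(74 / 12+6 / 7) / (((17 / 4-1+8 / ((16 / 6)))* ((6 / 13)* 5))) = 0.49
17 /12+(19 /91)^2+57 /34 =5298955 /1689324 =3.14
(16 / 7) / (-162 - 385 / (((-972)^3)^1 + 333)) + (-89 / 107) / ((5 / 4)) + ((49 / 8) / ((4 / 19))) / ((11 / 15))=1529443041851969389 / 39222758315947360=38.99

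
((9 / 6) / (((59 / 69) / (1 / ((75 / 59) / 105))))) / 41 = 1449 / 410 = 3.53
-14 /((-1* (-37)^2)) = 14 /1369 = 0.01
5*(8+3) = 55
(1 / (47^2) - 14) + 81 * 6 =1042649 / 2209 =472.00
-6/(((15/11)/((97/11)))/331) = -64214/5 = -12842.80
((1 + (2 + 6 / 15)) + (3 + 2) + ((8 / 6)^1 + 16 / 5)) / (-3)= -194 / 45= -4.31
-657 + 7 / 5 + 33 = -622.60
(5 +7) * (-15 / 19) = -180 / 19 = -9.47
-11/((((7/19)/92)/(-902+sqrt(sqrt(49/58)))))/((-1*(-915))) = -9614*58^(3/4)*sqrt(7)/185745+17343656/6405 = 2704.95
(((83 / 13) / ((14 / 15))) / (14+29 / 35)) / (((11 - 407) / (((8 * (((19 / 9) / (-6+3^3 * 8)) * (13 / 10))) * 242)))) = -17347 / 588546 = -0.03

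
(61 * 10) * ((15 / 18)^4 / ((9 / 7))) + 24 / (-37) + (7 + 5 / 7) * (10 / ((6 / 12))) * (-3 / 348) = 9935815441 / 43804152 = 226.82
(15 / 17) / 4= 15 / 68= 0.22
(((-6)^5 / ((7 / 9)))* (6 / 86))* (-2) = 419904 / 301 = 1395.03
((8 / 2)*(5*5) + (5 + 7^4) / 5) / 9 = 64.58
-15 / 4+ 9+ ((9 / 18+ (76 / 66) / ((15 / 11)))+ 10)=2987 / 180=16.59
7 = 7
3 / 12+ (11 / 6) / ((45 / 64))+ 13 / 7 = 17821 / 3780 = 4.71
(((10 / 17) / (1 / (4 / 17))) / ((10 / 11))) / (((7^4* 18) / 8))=176 / 6245001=0.00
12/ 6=2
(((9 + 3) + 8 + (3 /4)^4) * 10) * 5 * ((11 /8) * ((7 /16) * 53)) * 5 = 2653160125 /16384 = 161936.04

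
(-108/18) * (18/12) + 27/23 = -180/23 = -7.83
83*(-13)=-1079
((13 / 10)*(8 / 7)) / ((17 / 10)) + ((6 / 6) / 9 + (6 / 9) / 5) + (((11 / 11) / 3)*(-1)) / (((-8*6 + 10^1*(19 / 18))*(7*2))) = 576983 / 515610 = 1.12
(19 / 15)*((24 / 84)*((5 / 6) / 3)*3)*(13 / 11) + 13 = 9256 / 693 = 13.36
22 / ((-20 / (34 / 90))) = -187 / 450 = -0.42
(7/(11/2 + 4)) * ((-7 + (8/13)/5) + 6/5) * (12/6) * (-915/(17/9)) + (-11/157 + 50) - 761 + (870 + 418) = 4629.51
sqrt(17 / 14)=sqrt(238) / 14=1.10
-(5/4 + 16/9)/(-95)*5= 109/684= 0.16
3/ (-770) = -3/ 770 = -0.00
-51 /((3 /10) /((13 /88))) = -1105 /44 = -25.11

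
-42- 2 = -44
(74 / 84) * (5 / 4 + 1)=111 / 56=1.98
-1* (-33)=33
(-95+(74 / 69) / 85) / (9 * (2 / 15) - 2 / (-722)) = -201113461 / 2546583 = -78.97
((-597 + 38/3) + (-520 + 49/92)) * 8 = -609298/69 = -8830.41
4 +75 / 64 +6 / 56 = 5.28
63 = 63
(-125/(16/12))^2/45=3125/16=195.31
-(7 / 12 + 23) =-283 / 12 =-23.58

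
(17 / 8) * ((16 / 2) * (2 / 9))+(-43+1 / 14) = -4933 / 126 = -39.15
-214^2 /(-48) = 11449 /12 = 954.08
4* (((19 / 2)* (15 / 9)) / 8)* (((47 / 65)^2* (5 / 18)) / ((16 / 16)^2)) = 41971 / 36504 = 1.15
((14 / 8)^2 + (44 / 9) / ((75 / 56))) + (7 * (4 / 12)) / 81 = 655291 / 97200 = 6.74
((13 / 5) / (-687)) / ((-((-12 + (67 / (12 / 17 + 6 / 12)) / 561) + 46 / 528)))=-46904 / 146414585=-0.00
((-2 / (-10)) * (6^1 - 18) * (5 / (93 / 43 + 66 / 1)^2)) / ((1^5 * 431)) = -7396 / 1234205997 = -0.00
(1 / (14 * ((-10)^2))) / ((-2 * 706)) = -0.00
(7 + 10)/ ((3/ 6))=34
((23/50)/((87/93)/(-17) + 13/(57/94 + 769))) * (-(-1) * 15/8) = -876869503/38772080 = -22.62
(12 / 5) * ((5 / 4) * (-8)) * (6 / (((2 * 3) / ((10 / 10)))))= -24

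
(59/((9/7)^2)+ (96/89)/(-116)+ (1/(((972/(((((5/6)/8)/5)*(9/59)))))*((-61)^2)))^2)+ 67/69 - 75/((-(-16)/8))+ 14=1011338280946718450458595/76889881151035846668288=13.15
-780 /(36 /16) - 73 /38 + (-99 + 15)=-49315 /114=-432.59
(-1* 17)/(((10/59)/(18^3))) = -584949.60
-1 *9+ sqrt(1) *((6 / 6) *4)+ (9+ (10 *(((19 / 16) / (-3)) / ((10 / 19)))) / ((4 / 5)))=-1037 / 192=-5.40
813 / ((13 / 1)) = 813 / 13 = 62.54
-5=-5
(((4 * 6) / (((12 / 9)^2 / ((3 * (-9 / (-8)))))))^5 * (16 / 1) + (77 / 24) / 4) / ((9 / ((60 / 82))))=3088366982208215 / 12091392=255418646.77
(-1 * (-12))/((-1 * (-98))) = 0.12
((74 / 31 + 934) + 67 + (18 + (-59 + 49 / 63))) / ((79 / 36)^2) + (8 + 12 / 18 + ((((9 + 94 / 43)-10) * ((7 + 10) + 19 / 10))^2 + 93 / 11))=849513631322203 / 1180502000700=719.62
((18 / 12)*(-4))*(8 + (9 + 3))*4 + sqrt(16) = -476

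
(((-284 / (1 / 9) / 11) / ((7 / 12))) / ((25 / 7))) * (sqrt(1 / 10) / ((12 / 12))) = -15336 * sqrt(10) / 1375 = -35.27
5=5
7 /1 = 7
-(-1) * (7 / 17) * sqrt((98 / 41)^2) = 0.98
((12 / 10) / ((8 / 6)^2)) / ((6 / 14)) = 63 / 40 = 1.58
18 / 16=9 / 8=1.12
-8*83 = -664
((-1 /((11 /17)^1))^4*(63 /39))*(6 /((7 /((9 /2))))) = 6765201 /190333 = 35.54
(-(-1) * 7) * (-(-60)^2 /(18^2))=-700 /9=-77.78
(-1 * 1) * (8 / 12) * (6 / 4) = -1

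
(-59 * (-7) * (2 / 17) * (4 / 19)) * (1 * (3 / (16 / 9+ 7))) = 89208 / 25517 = 3.50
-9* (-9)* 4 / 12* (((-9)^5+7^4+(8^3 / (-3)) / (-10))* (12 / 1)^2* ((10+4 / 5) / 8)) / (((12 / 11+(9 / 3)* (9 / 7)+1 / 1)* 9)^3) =-581712522468 / 300224725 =-1937.59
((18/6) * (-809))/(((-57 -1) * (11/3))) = 7281/638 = 11.41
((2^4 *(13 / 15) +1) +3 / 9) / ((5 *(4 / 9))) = 171 / 25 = 6.84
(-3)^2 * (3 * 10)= 270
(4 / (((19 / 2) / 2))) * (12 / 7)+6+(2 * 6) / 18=3236 / 399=8.11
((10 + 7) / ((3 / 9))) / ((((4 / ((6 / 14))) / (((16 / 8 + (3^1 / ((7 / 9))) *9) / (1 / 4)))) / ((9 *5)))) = 36111.12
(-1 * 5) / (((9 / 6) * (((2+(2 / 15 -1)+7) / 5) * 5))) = -25 / 61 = -0.41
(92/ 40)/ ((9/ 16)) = 184/ 45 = 4.09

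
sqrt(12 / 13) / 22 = sqrt(39) / 143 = 0.04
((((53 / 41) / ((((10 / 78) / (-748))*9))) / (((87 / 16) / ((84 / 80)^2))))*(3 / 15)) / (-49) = 515372 / 743125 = 0.69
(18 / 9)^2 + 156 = 160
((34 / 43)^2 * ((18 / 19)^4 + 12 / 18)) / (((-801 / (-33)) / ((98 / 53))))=717256915760 / 10229624696637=0.07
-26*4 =-104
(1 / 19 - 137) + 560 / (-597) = -1564034 / 11343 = -137.89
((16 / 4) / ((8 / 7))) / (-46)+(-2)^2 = 361 / 92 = 3.92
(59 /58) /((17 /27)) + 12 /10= 13881 /4930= 2.82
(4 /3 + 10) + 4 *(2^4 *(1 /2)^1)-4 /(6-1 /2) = 42.61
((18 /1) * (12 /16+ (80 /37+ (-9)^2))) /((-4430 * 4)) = -111771 /1311280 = -0.09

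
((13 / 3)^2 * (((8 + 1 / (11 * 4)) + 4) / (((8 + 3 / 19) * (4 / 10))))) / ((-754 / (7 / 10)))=-914641 / 14240160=-0.06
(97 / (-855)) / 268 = -97 / 229140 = -0.00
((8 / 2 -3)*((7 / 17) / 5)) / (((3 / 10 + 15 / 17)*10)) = 7 / 1005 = 0.01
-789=-789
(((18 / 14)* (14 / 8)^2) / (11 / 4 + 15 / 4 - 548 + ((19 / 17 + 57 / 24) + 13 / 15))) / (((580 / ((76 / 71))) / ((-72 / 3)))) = 732564 / 2256184253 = 0.00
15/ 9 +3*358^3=412944413/ 3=137648137.67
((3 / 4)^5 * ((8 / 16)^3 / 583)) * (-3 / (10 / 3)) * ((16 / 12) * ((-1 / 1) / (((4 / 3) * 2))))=2187 / 95518720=0.00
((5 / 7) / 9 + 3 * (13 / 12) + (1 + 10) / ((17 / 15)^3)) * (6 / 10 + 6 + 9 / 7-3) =256072633 / 4814740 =53.19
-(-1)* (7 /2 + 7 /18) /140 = 0.03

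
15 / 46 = 0.33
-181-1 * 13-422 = -616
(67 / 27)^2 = 4489 / 729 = 6.16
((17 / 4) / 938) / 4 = 17 / 15008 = 0.00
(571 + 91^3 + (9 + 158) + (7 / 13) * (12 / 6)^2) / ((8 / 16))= 19612090 / 13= 1508622.31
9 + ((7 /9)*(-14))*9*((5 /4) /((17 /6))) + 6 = -480 /17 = -28.24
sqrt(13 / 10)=1.14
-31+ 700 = 669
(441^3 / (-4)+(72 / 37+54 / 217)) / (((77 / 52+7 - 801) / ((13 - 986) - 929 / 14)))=-14473410018413047 / 514707074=-28119702.93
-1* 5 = -5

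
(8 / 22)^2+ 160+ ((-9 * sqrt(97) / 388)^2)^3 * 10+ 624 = 177345681885325 / 226167670784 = 784.13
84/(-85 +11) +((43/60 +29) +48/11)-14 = 462641/24420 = 18.95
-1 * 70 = -70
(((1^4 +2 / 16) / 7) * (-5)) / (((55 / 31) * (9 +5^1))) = -279 / 8624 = -0.03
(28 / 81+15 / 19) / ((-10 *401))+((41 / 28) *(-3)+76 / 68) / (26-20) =-1604364407 / 2937581640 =-0.55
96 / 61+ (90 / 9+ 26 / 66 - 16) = -8117 / 2013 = -4.03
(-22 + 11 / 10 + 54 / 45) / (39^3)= -197 / 593190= -0.00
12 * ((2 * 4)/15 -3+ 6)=212/5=42.40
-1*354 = -354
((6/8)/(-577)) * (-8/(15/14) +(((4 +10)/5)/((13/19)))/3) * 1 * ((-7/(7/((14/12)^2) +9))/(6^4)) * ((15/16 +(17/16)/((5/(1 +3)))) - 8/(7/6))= 2364887/153985328640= 0.00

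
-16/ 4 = -4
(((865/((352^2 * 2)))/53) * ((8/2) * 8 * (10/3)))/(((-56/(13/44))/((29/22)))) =-1630525/33373046784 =-0.00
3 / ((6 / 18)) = 9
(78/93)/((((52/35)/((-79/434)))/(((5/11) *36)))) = -17775/10571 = -1.68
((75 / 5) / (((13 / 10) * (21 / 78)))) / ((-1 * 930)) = -10 / 217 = -0.05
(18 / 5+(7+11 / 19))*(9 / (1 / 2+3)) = 19116 / 665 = 28.75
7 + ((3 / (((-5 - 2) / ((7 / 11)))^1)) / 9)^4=8301448 / 1185921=7.00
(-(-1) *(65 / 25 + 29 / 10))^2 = 121 / 4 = 30.25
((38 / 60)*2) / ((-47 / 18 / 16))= -1824 / 235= -7.76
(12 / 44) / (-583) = -3 / 6413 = -0.00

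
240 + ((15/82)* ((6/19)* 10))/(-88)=8226015/34276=239.99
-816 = -816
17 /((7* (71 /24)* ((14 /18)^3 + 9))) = 37179 /428911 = 0.09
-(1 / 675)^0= -1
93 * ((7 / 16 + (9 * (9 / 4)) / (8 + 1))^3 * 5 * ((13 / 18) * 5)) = 801033025 / 24576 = 32594.12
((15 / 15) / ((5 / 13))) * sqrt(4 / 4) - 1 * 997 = -4972 / 5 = -994.40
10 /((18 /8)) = 4.44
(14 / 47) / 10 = 7 / 235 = 0.03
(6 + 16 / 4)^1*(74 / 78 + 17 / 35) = 3916 / 273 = 14.34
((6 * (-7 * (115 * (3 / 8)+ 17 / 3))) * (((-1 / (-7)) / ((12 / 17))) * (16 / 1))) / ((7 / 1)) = -19907 / 21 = -947.95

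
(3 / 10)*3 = 9 / 10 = 0.90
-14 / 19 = -0.74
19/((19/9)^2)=81/19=4.26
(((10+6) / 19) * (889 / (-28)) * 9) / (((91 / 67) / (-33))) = 10108692 / 1729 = 5846.55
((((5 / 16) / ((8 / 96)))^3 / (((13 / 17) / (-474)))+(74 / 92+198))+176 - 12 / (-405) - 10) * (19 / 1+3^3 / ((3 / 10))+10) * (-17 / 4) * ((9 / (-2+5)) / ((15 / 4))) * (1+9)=84460559767829 / 645840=130776290.98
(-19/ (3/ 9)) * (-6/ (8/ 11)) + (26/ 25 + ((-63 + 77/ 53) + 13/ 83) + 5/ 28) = 315688318/ 769825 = 410.08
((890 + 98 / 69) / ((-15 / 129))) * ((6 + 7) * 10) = -68765944 / 69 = -996607.88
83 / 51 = 1.63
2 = 2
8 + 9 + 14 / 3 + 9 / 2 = 157 / 6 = 26.17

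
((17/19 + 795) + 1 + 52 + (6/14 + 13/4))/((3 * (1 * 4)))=453569/6384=71.05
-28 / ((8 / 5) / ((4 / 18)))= -35 / 9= -3.89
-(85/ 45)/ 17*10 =-10/ 9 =-1.11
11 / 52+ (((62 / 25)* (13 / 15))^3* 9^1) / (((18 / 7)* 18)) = 52868905181 / 24679687500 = 2.14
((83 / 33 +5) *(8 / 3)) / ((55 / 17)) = 33728 / 5445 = 6.19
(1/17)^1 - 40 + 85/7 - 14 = -4974/119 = -41.80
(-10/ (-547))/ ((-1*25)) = -0.00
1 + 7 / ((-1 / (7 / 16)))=-33 / 16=-2.06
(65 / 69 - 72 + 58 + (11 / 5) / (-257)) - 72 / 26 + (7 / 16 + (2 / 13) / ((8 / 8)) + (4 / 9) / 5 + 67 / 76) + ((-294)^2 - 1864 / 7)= 633973573978393 / 7358485680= 86155.44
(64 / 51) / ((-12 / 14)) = -224 / 153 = -1.46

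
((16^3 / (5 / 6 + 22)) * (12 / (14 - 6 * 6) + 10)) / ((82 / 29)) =599.81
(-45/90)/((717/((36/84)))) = -1/3346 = -0.00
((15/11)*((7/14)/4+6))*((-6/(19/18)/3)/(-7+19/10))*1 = 3.10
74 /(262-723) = -74 /461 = -0.16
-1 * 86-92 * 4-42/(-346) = -453.88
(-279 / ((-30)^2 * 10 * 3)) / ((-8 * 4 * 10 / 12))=31 / 80000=0.00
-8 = -8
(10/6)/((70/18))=3/7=0.43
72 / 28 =18 / 7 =2.57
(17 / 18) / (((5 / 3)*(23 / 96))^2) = 78336 / 13225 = 5.92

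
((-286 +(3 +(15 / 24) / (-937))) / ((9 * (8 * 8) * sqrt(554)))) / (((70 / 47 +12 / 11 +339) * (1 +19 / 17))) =-18644747297 * sqrt(554) / 15207143649251328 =-0.00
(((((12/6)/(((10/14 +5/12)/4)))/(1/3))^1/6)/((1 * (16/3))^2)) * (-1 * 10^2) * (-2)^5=7560/19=397.89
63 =63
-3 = -3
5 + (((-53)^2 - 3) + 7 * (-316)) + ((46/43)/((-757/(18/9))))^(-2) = 1064637537/8464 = 125784.21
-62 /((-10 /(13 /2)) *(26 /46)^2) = 16399 /130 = 126.15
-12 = -12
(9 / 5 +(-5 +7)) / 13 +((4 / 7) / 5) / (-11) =1411 / 5005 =0.28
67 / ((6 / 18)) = 201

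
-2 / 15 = -0.13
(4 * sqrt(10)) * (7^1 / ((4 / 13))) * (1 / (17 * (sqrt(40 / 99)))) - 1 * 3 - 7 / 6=-25 / 6 +273 * sqrt(11) / 34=22.46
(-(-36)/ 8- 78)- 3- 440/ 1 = -516.50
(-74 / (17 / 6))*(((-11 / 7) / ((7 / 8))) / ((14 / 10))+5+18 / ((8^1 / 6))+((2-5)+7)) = -3231210 / 5831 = -554.14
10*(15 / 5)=30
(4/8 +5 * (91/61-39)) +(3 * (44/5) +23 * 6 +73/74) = -244371/11285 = -21.65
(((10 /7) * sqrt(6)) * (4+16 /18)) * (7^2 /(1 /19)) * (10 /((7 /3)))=83600 * sqrt(6) /3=68259.11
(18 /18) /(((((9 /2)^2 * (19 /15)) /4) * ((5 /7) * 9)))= 112 /4617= 0.02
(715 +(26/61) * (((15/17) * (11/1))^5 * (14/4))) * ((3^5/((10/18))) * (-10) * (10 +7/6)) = -546604672375823490/86611277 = -6311010428.54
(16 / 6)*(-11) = -88 / 3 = -29.33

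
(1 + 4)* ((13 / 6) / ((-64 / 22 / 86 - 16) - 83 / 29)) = -178321 / 311034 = -0.57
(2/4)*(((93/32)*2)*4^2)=93/2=46.50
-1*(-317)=317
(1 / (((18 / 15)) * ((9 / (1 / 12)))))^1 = 5 / 648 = 0.01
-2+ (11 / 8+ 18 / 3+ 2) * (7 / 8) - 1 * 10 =-243 / 64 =-3.80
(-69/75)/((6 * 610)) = -23/91500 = -0.00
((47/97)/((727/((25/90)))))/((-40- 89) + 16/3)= -235/156975294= -0.00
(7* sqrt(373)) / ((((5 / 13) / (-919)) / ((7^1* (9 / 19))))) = -5268627* sqrt(373) / 95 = -1071095.67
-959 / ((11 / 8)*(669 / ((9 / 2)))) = -11508 / 2453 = -4.69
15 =15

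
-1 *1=-1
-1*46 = -46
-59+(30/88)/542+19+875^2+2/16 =4564418519/5962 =765585.13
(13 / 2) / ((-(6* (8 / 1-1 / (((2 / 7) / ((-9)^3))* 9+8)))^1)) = -29471 / 214230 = -0.14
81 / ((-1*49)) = -81 / 49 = -1.65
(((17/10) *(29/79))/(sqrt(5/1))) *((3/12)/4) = 493 *sqrt(5)/63200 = 0.02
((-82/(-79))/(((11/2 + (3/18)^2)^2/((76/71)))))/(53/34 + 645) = 0.00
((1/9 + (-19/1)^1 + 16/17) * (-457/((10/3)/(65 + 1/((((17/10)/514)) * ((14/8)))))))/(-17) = -3550801799/103173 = -34416.00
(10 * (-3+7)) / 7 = 40 / 7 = 5.71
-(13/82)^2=-169/6724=-0.03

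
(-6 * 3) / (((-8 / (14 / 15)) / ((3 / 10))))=63 / 100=0.63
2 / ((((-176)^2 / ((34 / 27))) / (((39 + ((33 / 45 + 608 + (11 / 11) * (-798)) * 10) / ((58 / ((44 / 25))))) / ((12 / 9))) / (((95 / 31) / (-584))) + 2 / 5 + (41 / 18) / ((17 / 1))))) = 55535525171 / 259216848000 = 0.21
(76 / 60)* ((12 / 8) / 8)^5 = 1539 / 5242880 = 0.00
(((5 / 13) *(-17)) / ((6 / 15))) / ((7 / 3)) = -1275 / 182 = -7.01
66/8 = 8.25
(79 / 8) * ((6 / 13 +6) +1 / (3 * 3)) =60751 / 936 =64.90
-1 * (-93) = 93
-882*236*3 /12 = -52038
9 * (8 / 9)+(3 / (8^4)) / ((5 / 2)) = 81923 / 10240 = 8.00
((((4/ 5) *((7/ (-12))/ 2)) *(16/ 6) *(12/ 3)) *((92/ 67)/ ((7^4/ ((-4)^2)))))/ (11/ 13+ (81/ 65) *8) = -306176/ 145400787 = -0.00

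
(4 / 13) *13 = 4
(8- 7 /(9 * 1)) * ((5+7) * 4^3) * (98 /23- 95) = -34727680 /69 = -503299.71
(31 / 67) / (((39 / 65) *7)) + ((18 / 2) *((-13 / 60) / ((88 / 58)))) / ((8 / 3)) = -3682751 / 9905280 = -0.37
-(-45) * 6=270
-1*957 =-957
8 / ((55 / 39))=312 / 55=5.67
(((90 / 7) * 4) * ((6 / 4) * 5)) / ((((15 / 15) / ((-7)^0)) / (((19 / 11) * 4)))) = 205200 / 77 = 2664.94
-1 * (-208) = 208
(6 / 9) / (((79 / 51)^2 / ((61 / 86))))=52887 / 268363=0.20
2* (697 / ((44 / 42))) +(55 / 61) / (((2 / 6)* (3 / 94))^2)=6238637 / 671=9297.52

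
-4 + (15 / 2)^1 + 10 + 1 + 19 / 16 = 15.69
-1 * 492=-492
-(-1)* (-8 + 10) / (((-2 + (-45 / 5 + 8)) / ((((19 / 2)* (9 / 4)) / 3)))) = -19 / 4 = -4.75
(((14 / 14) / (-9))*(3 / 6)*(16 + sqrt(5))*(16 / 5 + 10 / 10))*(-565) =791*sqrt(5) / 6 + 6328 / 3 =2404.12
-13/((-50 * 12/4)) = 13/150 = 0.09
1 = 1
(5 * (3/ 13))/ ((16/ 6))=45/ 104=0.43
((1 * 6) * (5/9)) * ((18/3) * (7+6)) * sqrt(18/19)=780 * sqrt(38)/19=253.07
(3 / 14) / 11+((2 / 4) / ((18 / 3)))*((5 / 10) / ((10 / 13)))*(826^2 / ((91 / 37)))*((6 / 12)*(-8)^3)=-8885962579 / 2310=-3846737.05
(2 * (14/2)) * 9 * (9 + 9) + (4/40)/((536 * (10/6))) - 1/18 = 547028227/241200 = 2267.94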